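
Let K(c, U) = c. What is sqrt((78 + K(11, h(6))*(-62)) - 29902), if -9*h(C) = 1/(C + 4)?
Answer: I*sqrt(30506) ≈ 174.66*I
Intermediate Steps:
h(C) = -1/(9*(4 + C)) (h(C) = -1/(9*(C + 4)) = -1/(9*(4 + C)))
sqrt((78 + K(11, h(6))*(-62)) - 29902) = sqrt((78 + 11*(-62)) - 29902) = sqrt((78 - 682) - 29902) = sqrt(-604 - 29902) = sqrt(-30506) = I*sqrt(30506)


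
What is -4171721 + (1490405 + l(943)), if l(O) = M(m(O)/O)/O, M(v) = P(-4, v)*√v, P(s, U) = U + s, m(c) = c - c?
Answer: -2681316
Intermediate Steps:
m(c) = 0
M(v) = √v*(-4 + v) (M(v) = (v - 4)*√v = (-4 + v)*√v = √v*(-4 + v))
l(O) = 0 (l(O) = (√(0/O)*(-4 + 0/O))/O = (√0*(-4 + 0))/O = (0*(-4))/O = 0/O = 0)
-4171721 + (1490405 + l(943)) = -4171721 + (1490405 + 0) = -4171721 + 1490405 = -2681316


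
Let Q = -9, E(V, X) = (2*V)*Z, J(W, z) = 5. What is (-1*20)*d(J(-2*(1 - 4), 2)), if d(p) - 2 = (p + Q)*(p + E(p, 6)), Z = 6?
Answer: 5160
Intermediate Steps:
E(V, X) = 12*V (E(V, X) = (2*V)*6 = 12*V)
d(p) = 2 + 13*p*(-9 + p) (d(p) = 2 + (p - 9)*(p + 12*p) = 2 + (-9 + p)*(13*p) = 2 + 13*p*(-9 + p))
(-1*20)*d(J(-2*(1 - 4), 2)) = (-1*20)*(2 - 117*5 + 13*5²) = -20*(2 - 585 + 13*25) = -20*(2 - 585 + 325) = -20*(-258) = 5160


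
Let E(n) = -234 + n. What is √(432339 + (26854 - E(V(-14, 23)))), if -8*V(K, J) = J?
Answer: √7350878/4 ≈ 677.81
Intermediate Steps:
V(K, J) = -J/8
√(432339 + (26854 - E(V(-14, 23)))) = √(432339 + (26854 - (-234 - ⅛*23))) = √(432339 + (26854 - (-234 - 23/8))) = √(432339 + (26854 - 1*(-1895/8))) = √(432339 + (26854 + 1895/8)) = √(432339 + 216727/8) = √(3675439/8) = √7350878/4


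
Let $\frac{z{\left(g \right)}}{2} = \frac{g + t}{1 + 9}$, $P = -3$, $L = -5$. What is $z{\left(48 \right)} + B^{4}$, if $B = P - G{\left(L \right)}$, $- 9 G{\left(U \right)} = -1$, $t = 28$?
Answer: $\frac{3571916}{32805} \approx 108.88$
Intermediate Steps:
$G{\left(U \right)} = \frac{1}{9}$ ($G{\left(U \right)} = \left(- \frac{1}{9}\right) \left(-1\right) = \frac{1}{9}$)
$z{\left(g \right)} = \frac{28}{5} + \frac{g}{5}$ ($z{\left(g \right)} = 2 \frac{g + 28}{1 + 9} = 2 \frac{28 + g}{10} = 2 \left(28 + g\right) \frac{1}{10} = 2 \left(\frac{14}{5} + \frac{g}{10}\right) = \frac{28}{5} + \frac{g}{5}$)
$B = - \frac{28}{9}$ ($B = -3 - \frac{1}{9} = - \frac{28}{9} \approx -3.1111$)
$z{\left(48 \right)} + B^{4} = \left(\frac{28}{5} + \frac{1}{5} \cdot 48\right) + \left(- \frac{28}{9}\right)^{4} = \left(\frac{28}{5} + \frac{48}{5}\right) + \frac{614656}{6561} = \frac{76}{5} + \frac{614656}{6561} = \frac{3571916}{32805}$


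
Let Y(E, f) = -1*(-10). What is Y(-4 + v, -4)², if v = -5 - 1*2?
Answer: 100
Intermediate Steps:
v = -7 (v = -5 - 2 = -7)
Y(E, f) = 10
Y(-4 + v, -4)² = 10² = 100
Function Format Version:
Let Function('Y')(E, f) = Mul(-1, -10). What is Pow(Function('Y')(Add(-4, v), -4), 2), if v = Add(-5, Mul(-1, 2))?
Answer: 100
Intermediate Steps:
v = -7 (v = Add(-5, -2) = -7)
Function('Y')(E, f) = 10
Pow(Function('Y')(Add(-4, v), -4), 2) = Pow(10, 2) = 100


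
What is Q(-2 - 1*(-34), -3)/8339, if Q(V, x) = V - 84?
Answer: -52/8339 ≈ -0.0062358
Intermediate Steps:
Q(V, x) = -84 + V
Q(-2 - 1*(-34), -3)/8339 = (-84 + (-2 - 1*(-34)))/8339 = (-84 + (-2 + 34))*(1/8339) = (-84 + 32)*(1/8339) = -52*1/8339 = -52/8339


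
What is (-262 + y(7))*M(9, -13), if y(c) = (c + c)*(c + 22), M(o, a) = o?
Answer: 1296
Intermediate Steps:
y(c) = 2*c*(22 + c) (y(c) = (2*c)*(22 + c) = 2*c*(22 + c))
(-262 + y(7))*M(9, -13) = (-262 + 2*7*(22 + 7))*9 = (-262 + 2*7*29)*9 = (-262 + 406)*9 = 144*9 = 1296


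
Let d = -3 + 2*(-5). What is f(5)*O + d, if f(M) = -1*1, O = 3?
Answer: -16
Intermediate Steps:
f(M) = -1
d = -13 (d = -3 - 10 = -13)
f(5)*O + d = -1*3 - 13 = -3 - 13 = -16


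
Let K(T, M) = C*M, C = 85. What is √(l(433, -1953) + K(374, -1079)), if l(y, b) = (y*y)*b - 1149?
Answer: I*√366258881 ≈ 19138.0*I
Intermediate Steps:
l(y, b) = -1149 + b*y² (l(y, b) = y²*b - 1149 = b*y² - 1149 = -1149 + b*y²)
K(T, M) = 85*M
√(l(433, -1953) + K(374, -1079)) = √((-1149 - 1953*433²) + 85*(-1079)) = √((-1149 - 1953*187489) - 91715) = √((-1149 - 366166017) - 91715) = √(-366167166 - 91715) = √(-366258881) = I*√366258881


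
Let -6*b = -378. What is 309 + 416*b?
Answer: 26517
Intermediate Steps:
b = 63 (b = -⅙*(-378) = 63)
309 + 416*b = 309 + 416*63 = 309 + 26208 = 26517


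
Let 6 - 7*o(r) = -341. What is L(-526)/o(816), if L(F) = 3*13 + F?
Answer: -3409/347 ≈ -9.8242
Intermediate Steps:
o(r) = 347/7 (o(r) = 6/7 - ⅐*(-341) = 6/7 + 341/7 = 347/7)
L(F) = 39 + F
L(-526)/o(816) = (39 - 526)/(347/7) = -487*7/347 = -3409/347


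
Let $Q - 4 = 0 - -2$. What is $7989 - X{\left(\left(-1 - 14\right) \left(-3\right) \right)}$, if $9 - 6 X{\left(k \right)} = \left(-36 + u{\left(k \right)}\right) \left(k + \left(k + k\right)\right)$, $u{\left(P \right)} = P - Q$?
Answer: $8055$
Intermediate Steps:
$Q = 6$ ($Q = 4 + \left(0 - -2\right) = 4 + \left(0 + 2\right) = 4 + 2 = 6$)
$u{\left(P \right)} = -6 + P$ ($u{\left(P \right)} = P - 6 = -6 + P$)
$X{\left(k \right)} = \frac{3}{2} - \frac{k \left(-42 + k\right)}{2}$ ($X{\left(k \right)} = \frac{3}{2} - \frac{\left(-36 + \left(-6 + k\right)\right) \left(k + \left(k + k\right)\right)}{6} = \frac{3}{2} - \frac{\left(-42 + k\right) \left(k + 2 k\right)}{6} = \frac{3}{2} - \frac{\left(-42 + k\right) 3 k}{6} = \frac{3}{2} - \frac{3 k \left(-42 + k\right)}{6} = \frac{3}{2} - \frac{k \left(-42 + k\right)}{2}$)
$7989 - X{\left(\left(-1 - 14\right) \left(-3\right) \right)} = 7989 - \left(\frac{3}{2} + 21 \left(-1 - 14\right) \left(-3\right) - \frac{\left(\left(-1 - 14\right) \left(-3\right)\right)^{2}}{2}\right) = 7989 - \left(\frac{3}{2} + 21 \left(\left(-15\right) \left(-3\right)\right) - \frac{\left(\left(-15\right) \left(-3\right)\right)^{2}}{2}\right) = 7989 - \left(\frac{3}{2} + 21 \cdot 45 - \frac{45^{2}}{2}\right) = 7989 - \left(\frac{3}{2} + 945 - \frac{2025}{2}\right) = 7989 - -66 = 7989 + 66 = 8055$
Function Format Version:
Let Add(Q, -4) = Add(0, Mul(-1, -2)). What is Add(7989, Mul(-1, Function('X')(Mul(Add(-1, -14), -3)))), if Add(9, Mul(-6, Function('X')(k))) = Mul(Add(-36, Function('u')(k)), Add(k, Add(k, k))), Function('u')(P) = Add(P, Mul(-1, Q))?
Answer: 8055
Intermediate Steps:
Q = 6 (Q = Add(4, Add(0, Mul(-1, -2))) = Add(4, Add(0, 2)) = Add(4, 2) = 6)
Function('u')(P) = Add(-6, P) (Function('u')(P) = Add(P, Mul(-1, 6)) = Add(P, -6) = Add(-6, P))
Function('X')(k) = Add(Rational(3, 2), Mul(Rational(-1, 2), k, Add(-42, k))) (Function('X')(k) = Add(Rational(3, 2), Mul(Rational(-1, 6), Mul(Add(-36, Add(-6, k)), Add(k, Add(k, k))))) = Add(Rational(3, 2), Mul(Rational(-1, 6), Mul(Add(-42, k), Add(k, Mul(2, k))))) = Add(Rational(3, 2), Mul(Rational(-1, 6), Mul(Add(-42, k), Mul(3, k)))) = Add(Rational(3, 2), Mul(Rational(-1, 6), Mul(3, k, Add(-42, k)))) = Add(Rational(3, 2), Mul(Rational(-1, 2), k, Add(-42, k))))
Add(7989, Mul(-1, Function('X')(Mul(Add(-1, -14), -3)))) = Add(7989, Mul(-1, Add(Rational(3, 2), Mul(21, Mul(Add(-1, -14), -3)), Mul(Rational(-1, 2), Pow(Mul(Add(-1, -14), -3), 2))))) = Add(7989, Mul(-1, Add(Rational(3, 2), Mul(21, Mul(-15, -3)), Mul(Rational(-1, 2), Pow(Mul(-15, -3), 2))))) = Add(7989, Mul(-1, Add(Rational(3, 2), Mul(21, 45), Mul(Rational(-1, 2), Pow(45, 2))))) = Add(7989, Mul(-1, Add(Rational(3, 2), 945, Mul(Rational(-1, 2), 2025)))) = Add(7989, Mul(-1, Add(Rational(3, 2), 945, Rational(-2025, 2)))) = Add(7989, Mul(-1, -66)) = Add(7989, 66) = 8055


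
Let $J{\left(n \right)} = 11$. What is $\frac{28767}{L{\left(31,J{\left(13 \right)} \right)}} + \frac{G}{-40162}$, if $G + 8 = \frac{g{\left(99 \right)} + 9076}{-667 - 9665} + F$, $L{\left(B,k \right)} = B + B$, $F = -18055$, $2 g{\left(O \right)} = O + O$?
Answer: $\frac{5974273470985}{12863567304} \approx 464.43$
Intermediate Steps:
$g{\left(O \right)} = O$ ($g{\left(O \right)} = \frac{O + O}{2} = \frac{2 O}{2} = O$)
$L{\left(B,k \right)} = 2 B$
$G = - \frac{186636091}{10332}$ ($G = -8 - \left(18055 - \frac{99 + 9076}{-667 - 9665}\right) = -8 - \left(18055 - \frac{9175}{-10332}\right) = -8 + \left(9175 \left(- \frac{1}{10332}\right) - 18055\right) = -8 - \frac{186553435}{10332} = - \frac{186636091}{10332} \approx -18064.0$)
$\frac{28767}{L{\left(31,J{\left(13 \right)} \right)}} + \frac{G}{-40162} = \frac{28767}{2 \cdot 31} - \frac{186636091}{10332 \left(-40162\right)} = \frac{28767}{62} - - \frac{186636091}{414953784} = 28767 \cdot \frac{1}{62} + \frac{186636091}{414953784} = \frac{28767}{62} + \frac{186636091}{414953784} = \frac{5974273470985}{12863567304}$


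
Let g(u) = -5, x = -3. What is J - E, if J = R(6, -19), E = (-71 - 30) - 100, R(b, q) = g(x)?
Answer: 196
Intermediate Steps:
R(b, q) = -5
E = -201 (E = -101 - 100 = -201)
J = -5
J - E = -5 - 1*(-201) = -5 + 201 = 196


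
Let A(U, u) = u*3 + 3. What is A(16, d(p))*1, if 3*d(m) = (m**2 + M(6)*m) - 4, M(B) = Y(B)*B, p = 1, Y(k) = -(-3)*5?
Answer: 90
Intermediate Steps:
Y(k) = 15 (Y(k) = -3*(-5) = 15)
M(B) = 15*B
d(m) = -4/3 + 30*m + m**2/3 (d(m) = ((m**2 + (15*6)*m) - 4)/3 = ((m**2 + 90*m) - 4)/3 = (-4 + m**2 + 90*m)/3 = -4/3 + 30*m + m**2/3)
A(U, u) = 3 + 3*u (A(U, u) = 3*u + 3 = 3 + 3*u)
A(16, d(p))*1 = (3 + 3*(-4/3 + 30*1 + (1/3)*1**2))*1 = (3 + 3*(-4/3 + 30 + (1/3)*1))*1 = (3 + 3*(-4/3 + 30 + 1/3))*1 = (3 + 3*29)*1 = (3 + 87)*1 = 90*1 = 90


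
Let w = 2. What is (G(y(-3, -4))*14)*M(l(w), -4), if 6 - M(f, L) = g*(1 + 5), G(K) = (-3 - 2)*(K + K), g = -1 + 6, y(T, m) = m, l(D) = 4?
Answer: -13440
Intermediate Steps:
g = 5
G(K) = -10*K
M(f, L) = -24 (M(f, L) = 6 - 5*(1 + 5) = 6 - 5*6 = 6 - 1*30 = 6 - 30 = -24)
(G(y(-3, -4))*14)*M(l(w), -4) = (-10*(-4)*14)*(-24) = (40*14)*(-24) = 560*(-24) = -13440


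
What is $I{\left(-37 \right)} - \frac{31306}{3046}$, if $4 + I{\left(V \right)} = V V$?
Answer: $\frac{2063242}{1523} \approx 1354.7$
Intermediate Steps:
$I{\left(V \right)} = -4 + V^{2}$ ($I{\left(V \right)} = -4 + V V = -4 + V^{2}$)
$I{\left(-37 \right)} - \frac{31306}{3046} = \left(-4 + \left(-37\right)^{2}\right) - \frac{31306}{3046} = \left(-4 + 1369\right) - 31306 \cdot \frac{1}{3046} = 1365 - \frac{15653}{1523} = \frac{2063242}{1523}$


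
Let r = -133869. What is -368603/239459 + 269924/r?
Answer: -113980246123/32056136871 ≈ -3.5556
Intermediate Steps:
-368603/239459 + 269924/r = -368603/239459 + 269924/(-133869) = -368603*1/239459 + 269924*(-1/133869) = -368603/239459 - 269924/133869 = -113980246123/32056136871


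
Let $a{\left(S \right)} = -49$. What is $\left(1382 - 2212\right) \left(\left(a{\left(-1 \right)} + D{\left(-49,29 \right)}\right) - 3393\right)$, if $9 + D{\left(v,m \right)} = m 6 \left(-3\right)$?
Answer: $3297590$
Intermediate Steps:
$D{\left(v,m \right)} = -9 - 18 m$ ($D{\left(v,m \right)} = -9 + m 6 \left(-3\right) = -9 + 6 m \left(-3\right) = -9 - 18 m$)
$\left(1382 - 2212\right) \left(\left(a{\left(-1 \right)} + D{\left(-49,29 \right)}\right) - 3393\right) = \left(1382 - 2212\right) \left(\left(-49 - 531\right) - 3393\right) = - 830 \left(\left(-49 - 531\right) - 3393\right) = - 830 \left(-580 - 3393\right) = \left(-830\right) \left(-3973\right) = 3297590$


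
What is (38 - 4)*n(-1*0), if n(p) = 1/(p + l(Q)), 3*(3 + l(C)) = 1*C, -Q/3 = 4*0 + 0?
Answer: -34/3 ≈ -11.333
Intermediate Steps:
Q = 0 (Q = -3*(4*0 + 0) = -3*(0 + 0) = -3*0 = 0)
l(C) = -3 + C/3 (l(C) = -3 + (1*C)/3 = -3 + C/3)
n(p) = 1/(-3 + p) (n(p) = 1/(p + (-3 + (1/3)*0)) = 1/(p + (-3 + 0)) = 1/(p - 3) = 1/(-3 + p))
(38 - 4)*n(-1*0) = (38 - 4)/(-3 - 1*0) = 34/(-3 + 0) = 34/(-3) = 34*(-1/3) = -34/3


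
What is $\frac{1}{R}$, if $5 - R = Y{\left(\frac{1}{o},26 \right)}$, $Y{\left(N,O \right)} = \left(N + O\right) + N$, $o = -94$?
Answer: $- \frac{47}{986} \approx -0.047667$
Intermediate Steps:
$Y{\left(N,O \right)} = O + 2 N$
$R = - \frac{986}{47}$ ($R = 5 - \left(26 + \frac{2}{-94}\right) = 5 - \left(26 + 2 \left(- \frac{1}{94}\right)\right) = 5 - \left(26 - \frac{1}{47}\right) = 5 - \frac{1221}{47} = - \frac{986}{47} \approx -20.979$)
$\frac{1}{R} = \frac{1}{- \frac{986}{47}} = - \frac{47}{986}$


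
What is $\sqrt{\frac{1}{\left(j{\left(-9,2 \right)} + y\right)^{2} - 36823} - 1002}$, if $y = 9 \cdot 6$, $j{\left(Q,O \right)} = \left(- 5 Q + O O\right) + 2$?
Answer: $\frac{i \sqrt{666867903406}}{25798} \approx 31.654 i$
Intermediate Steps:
$j{\left(Q,O \right)} = 2 + O^{2} - 5 Q$ ($j{\left(Q,O \right)} = \left(- 5 Q + O^{2}\right) + 2 = \left(O^{2} - 5 Q\right) + 2 = 2 + O^{2} - 5 Q$)
$y = 54$
$\sqrt{\frac{1}{\left(j{\left(-9,2 \right)} + y\right)^{2} - 36823} - 1002} = \sqrt{\frac{1}{\left(\left(2 + 2^{2} - -45\right) + 54\right)^{2} - 36823} - 1002} = \sqrt{\frac{1}{\left(\left(2 + 4 + 45\right) + 54\right)^{2} - 36823} - 1002} = \sqrt{\frac{1}{\left(51 + 54\right)^{2} - 36823} - 1002} = \sqrt{\frac{1}{105^{2} - 36823} - 1002} = \sqrt{\frac{1}{11025 - 36823} - 1002} = \sqrt{\frac{1}{-25798} - 1002} = \sqrt{- \frac{1}{25798} - 1002} = \sqrt{- \frac{25849597}{25798}} = \frac{i \sqrt{666867903406}}{25798}$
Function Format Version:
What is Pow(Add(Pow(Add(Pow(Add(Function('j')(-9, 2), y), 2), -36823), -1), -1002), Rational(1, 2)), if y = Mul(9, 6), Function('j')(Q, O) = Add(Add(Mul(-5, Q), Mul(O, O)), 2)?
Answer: Mul(Rational(1, 25798), I, Pow(666867903406, Rational(1, 2))) ≈ Mul(31.654, I)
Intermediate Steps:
Function('j')(Q, O) = Add(2, Pow(O, 2), Mul(-5, Q)) (Function('j')(Q, O) = Add(Add(Mul(-5, Q), Pow(O, 2)), 2) = Add(Add(Pow(O, 2), Mul(-5, Q)), 2) = Add(2, Pow(O, 2), Mul(-5, Q)))
y = 54
Pow(Add(Pow(Add(Pow(Add(Function('j')(-9, 2), y), 2), -36823), -1), -1002), Rational(1, 2)) = Pow(Add(Pow(Add(Pow(Add(Add(2, Pow(2, 2), Mul(-5, -9)), 54), 2), -36823), -1), -1002), Rational(1, 2)) = Pow(Add(Pow(Add(Pow(Add(Add(2, 4, 45), 54), 2), -36823), -1), -1002), Rational(1, 2)) = Pow(Add(Pow(Add(Pow(Add(51, 54), 2), -36823), -1), -1002), Rational(1, 2)) = Pow(Add(Pow(Add(Pow(105, 2), -36823), -1), -1002), Rational(1, 2)) = Pow(Add(Pow(Add(11025, -36823), -1), -1002), Rational(1, 2)) = Pow(Add(Pow(-25798, -1), -1002), Rational(1, 2)) = Pow(Add(Rational(-1, 25798), -1002), Rational(1, 2)) = Pow(Rational(-25849597, 25798), Rational(1, 2)) = Mul(Rational(1, 25798), I, Pow(666867903406, Rational(1, 2)))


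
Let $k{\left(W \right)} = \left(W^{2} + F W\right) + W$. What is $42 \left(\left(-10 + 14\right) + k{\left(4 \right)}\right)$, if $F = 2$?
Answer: $1344$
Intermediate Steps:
$k{\left(W \right)} = W^{2} + 3 W$ ($k{\left(W \right)} = \left(W^{2} + 2 W\right) + W = W^{2} + 3 W$)
$42 \left(\left(-10 + 14\right) + k{\left(4 \right)}\right) = 42 \left(\left(-10 + 14\right) + 4 \left(3 + 4\right)\right) = 42 \left(4 + 4 \cdot 7\right) = 42 \left(4 + 28\right) = 42 \cdot 32 = 1344$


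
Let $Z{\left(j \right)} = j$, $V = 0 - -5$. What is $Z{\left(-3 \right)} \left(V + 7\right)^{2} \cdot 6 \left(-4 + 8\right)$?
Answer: $-10368$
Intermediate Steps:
$V = 5$ ($V = 0 + 5 = 5$)
$Z{\left(-3 \right)} \left(V + 7\right)^{2} \cdot 6 \left(-4 + 8\right) = - 3 \left(5 + 7\right)^{2} \cdot 6 \left(-4 + 8\right) = - 3 \cdot 12^{2} \cdot 6 \cdot 4 = \left(-3\right) 144 \cdot 24 = \left(-432\right) 24 = -10368$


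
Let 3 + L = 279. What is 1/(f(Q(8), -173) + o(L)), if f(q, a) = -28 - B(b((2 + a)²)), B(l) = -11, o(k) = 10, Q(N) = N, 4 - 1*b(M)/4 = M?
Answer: -⅐ ≈ -0.14286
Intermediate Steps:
L = 276 (L = -3 + 279 = 276)
b(M) = 16 - 4*M
f(q, a) = -17 (f(q, a) = -28 - 1*(-11) = -28 + 11 = -17)
1/(f(Q(8), -173) + o(L)) = 1/(-17 + 10) = 1/(-7) = -⅐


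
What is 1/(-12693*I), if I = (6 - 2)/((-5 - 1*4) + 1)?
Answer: 2/12693 ≈ 0.00015757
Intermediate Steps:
I = -1/2 (I = 4/((-5 - 4) + 1) = 4/(-9 + 1) = 4/(-8) = 4*(-1/8) = -1/2 ≈ -0.50000)
1/(-12693*I) = 1/(-12693*(-1/2)) = 1/(12693/2) = 2/12693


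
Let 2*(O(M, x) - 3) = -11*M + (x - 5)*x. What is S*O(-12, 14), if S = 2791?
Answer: 368412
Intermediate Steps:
O(M, x) = 3 - 11*M/2 + x*(-5 + x)/2 (O(M, x) = 3 + (-11*M + (x - 5)*x)/2 = 3 + (-11*M + (-5 + x)*x)/2 = 3 + (-11*M + x*(-5 + x))/2 = 3 + (-11*M/2 + x*(-5 + x)/2) = 3 - 11*M/2 + x*(-5 + x)/2)
S*O(-12, 14) = 2791*(3 + (½)*14² - 11/2*(-12) - 5/2*14) = 2791*(3 + (½)*196 + 66 - 35) = 2791*(3 + 98 + 66 - 35) = 2791*132 = 368412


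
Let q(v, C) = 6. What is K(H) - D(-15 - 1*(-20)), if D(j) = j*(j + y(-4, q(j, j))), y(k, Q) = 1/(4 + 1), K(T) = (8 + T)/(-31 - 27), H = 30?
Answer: -773/29 ≈ -26.655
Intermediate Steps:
K(T) = -4/29 - T/58 (K(T) = (8 + T)/(-58) = (8 + T)*(-1/58) = -4/29 - T/58)
y(k, Q) = ⅕ (y(k, Q) = 1/5 = ⅕)
D(j) = j*(⅕ + j) (D(j) = j*(j + ⅕) = j*(⅕ + j))
K(H) - D(-15 - 1*(-20)) = (-4/29 - 1/58*30) - (-15 - 1*(-20))*(⅕ + (-15 - 1*(-20))) = (-4/29 - 15/29) - (-15 + 20)*(⅕ + (-15 + 20)) = -19/29 - 5*(⅕ + 5) = -19/29 - 5*26/5 = -19/29 - 1*26 = -19/29 - 26 = -773/29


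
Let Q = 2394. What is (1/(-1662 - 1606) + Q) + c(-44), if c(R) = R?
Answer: 7679799/3268 ≈ 2350.0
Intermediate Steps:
(1/(-1662 - 1606) + Q) + c(-44) = (1/(-1662 - 1606) + 2394) - 44 = (1/(-3268) + 2394) - 44 = (-1/3268 + 2394) - 44 = 7823591/3268 - 44 = 7679799/3268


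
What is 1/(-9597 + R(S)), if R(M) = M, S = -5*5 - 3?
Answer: -1/9625 ≈ -0.00010390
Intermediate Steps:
S = -28 (S = -25 - 3 = -28)
1/(-9597 + R(S)) = 1/(-9597 - 28) = 1/(-9625) = -1/9625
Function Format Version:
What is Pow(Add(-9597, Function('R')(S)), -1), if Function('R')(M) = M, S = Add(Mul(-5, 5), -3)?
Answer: Rational(-1, 9625) ≈ -0.00010390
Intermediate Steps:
S = -28 (S = Add(-25, -3) = -28)
Pow(Add(-9597, Function('R')(S)), -1) = Pow(Add(-9597, -28), -1) = Pow(-9625, -1) = Rational(-1, 9625)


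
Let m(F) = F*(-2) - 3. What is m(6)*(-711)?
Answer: 10665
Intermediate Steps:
m(F) = -3 - 2*F (m(F) = -2*F - 3 = -3 - 2*F)
m(6)*(-711) = (-3 - 2*6)*(-711) = (-3 - 12)*(-711) = -15*(-711) = 10665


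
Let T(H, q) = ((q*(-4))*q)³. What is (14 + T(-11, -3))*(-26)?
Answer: 1212692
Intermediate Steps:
T(H, q) = -64*q⁶ (T(H, q) = ((-4*q)*q)³ = (-4*q²)³ = -64*q⁶)
(14 + T(-11, -3))*(-26) = (14 - 64*(-3)⁶)*(-26) = (14 - 64*729)*(-26) = (14 - 46656)*(-26) = -46642*(-26) = 1212692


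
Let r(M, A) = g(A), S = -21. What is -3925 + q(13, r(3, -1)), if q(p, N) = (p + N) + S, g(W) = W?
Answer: -3934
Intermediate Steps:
r(M, A) = A
q(p, N) = -21 + N + p (q(p, N) = (p + N) - 21 = (N + p) - 21 = -21 + N + p)
-3925 + q(13, r(3, -1)) = -3925 + (-21 - 1 + 13) = -3925 - 9 = -3934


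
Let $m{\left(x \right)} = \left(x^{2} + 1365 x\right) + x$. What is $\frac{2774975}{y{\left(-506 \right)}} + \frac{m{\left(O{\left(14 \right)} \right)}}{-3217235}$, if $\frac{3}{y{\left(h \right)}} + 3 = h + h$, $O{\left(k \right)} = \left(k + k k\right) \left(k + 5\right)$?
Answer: $- \frac{258904655961377}{275763} \approx -9.3887 \cdot 10^{8}$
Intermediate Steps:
$O{\left(k \right)} = \left(5 + k\right) \left(k + k^{2}\right)$ ($O{\left(k \right)} = \left(k + k^{2}\right) \left(5 + k\right) = \left(5 + k\right) \left(k + k^{2}\right)$)
$y{\left(h \right)} = \frac{3}{-3 + 2 h}$ ($y{\left(h \right)} = \frac{3}{-3 + \left(h + h\right)} = \frac{3}{-3 + 2 h}$)
$m{\left(x \right)} = x^{2} + 1366 x$
$\frac{2774975}{y{\left(-506 \right)}} + \frac{m{\left(O{\left(14 \right)} \right)}}{-3217235} = \frac{2774975}{3 \frac{1}{-3 + 2 \left(-506\right)}} + \frac{14 \left(5 + 14^{2} + 6 \cdot 14\right) \left(1366 + 14 \left(5 + 14^{2} + 6 \cdot 14\right)\right)}{-3217235} = \frac{2774975}{3 \frac{1}{-3 - 1012}} + 14 \left(5 + 196 + 84\right) \left(1366 + 14 \left(5 + 196 + 84\right)\right) \left(- \frac{1}{3217235}\right) = \frac{2774975}{3 \frac{1}{-1015}} + 14 \cdot 285 \left(1366 + 14 \cdot 285\right) \left(- \frac{1}{3217235}\right) = \frac{2774975}{3 \left(- \frac{1}{1015}\right)} + 3990 \left(1366 + 3990\right) \left(- \frac{1}{3217235}\right) = \frac{2774975}{- \frac{3}{1015}} + 3990 \cdot 5356 \left(- \frac{1}{3217235}\right) = 2774975 \left(- \frac{1015}{3}\right) + 21370440 \left(- \frac{1}{3217235}\right) = - \frac{2816599625}{3} - \frac{610584}{91921} = - \frac{258904655961377}{275763}$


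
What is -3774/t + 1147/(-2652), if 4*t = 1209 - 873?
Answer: -842083/18564 ≈ -45.361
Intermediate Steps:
t = 84 (t = (1209 - 873)/4 = (¼)*336 = 84)
-3774/t + 1147/(-2652) = -3774/84 + 1147/(-2652) = -3774*1/84 + 1147*(-1/2652) = -629/14 - 1147/2652 = -842083/18564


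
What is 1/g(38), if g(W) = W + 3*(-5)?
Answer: 1/23 ≈ 0.043478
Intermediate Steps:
g(W) = -15 + W (g(W) = W - 15 = -15 + W)
1/g(38) = 1/(-15 + 38) = 1/23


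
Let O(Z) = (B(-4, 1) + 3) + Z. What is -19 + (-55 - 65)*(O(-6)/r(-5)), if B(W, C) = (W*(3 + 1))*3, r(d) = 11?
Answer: 5911/11 ≈ 537.36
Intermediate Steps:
B(W, C) = 12*W (B(W, C) = (W*4)*3 = (4*W)*3 = 12*W)
O(Z) = -45 + Z (O(Z) = (12*(-4) + 3) + Z = (-48 + 3) + Z = -45 + Z)
-19 + (-55 - 65)*(O(-6)/r(-5)) = -19 + (-55 - 65)*((-45 - 6)/11) = -19 - (-6120)/11 = -19 - 120*(-51/11) = -19 + 6120/11 = 5911/11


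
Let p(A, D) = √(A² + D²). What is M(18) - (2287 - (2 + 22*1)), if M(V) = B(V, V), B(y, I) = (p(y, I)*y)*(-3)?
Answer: -2263 - 972*√2 ≈ -3637.6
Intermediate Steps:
B(y, I) = -3*y*√(I² + y²) (B(y, I) = (√(y² + I²)*y)*(-3) = (√(I² + y²)*y)*(-3) = (y*√(I² + y²))*(-3) = -3*y*√(I² + y²))
M(V) = -3*V*√2*√(V²) (M(V) = -3*V*√(V² + V²) = -3*V*√(2*V²) = -3*V*√2*√(V²))
M(18) - (2287 - (2 + 22*1)) = -3*18*√2*√(18²) - (2287 - (2 + 22*1)) = -3*18*√2*√324 - (2287 - (2 + 22)) = -3*18*√2*18 - (2287 - 1*24) = -972*√2 - (2287 - 24) = -972*√2 - 1*2263 = -972*√2 - 2263 = -2263 - 972*√2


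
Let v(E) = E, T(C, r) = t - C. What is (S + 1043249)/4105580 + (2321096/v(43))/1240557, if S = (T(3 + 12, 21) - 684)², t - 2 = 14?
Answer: 45032417605259/109503929173290 ≈ 0.41124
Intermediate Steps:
t = 16 (t = 2 + 14 = 16)
T(C, r) = 16 - C
S = 466489 (S = ((16 - (3 + 12)) - 684)² = ((16 - 1*15) - 684)² = ((16 - 15) - 684)² = (1 - 684)² = (-683)² = 466489)
(S + 1043249)/4105580 + (2321096/v(43))/1240557 = (466489 + 1043249)/4105580 + (2321096/43)/1240557 = 1509738*(1/4105580) + (2321096*(1/43))*(1/1240557) = 754869/2052790 + (2321096/43)*(1/1240557) = 754869/2052790 + 2321096/53343951 = 45032417605259/109503929173290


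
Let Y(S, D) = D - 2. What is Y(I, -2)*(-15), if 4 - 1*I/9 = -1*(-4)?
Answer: 60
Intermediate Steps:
I = 0 (I = 36 - (-9)*(-4) = 36 - 9*4 = 36 - 36 = 0)
Y(S, D) = -2 + D
Y(I, -2)*(-15) = (-2 - 2)*(-15) = -4*(-15) = 60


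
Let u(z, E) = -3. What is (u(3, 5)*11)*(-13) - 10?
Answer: 419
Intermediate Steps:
(u(3, 5)*11)*(-13) - 10 = -3*11*(-13) - 10 = -33*(-13) - 10 = 429 - 10 = 419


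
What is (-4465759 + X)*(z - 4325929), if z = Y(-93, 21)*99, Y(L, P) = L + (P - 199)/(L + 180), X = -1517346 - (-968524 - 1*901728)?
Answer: 517087694885754/29 ≈ 1.7831e+13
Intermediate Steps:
X = 352906 (X = -1517346 - (-968524 - 901728) = -1517346 - 1*(-1870252) = -1517346 + 1870252 = 352906)
Y(L, P) = L + (-199 + P)/(180 + L)
z = -272877/29 (z = ((-199 + 21 + (-93)² + 180*(-93))/(180 - 93))*99 = ((-199 + 21 + 8649 - 16740)/87)*99 = ((1/87)*(-8269))*99 = -8269/87*99 = -272877/29 ≈ -9409.5)
(-4465759 + X)*(z - 4325929) = (-4465759 + 352906)*(-272877/29 - 4325929) = -4112853*(-125724818/29) = 517087694885754/29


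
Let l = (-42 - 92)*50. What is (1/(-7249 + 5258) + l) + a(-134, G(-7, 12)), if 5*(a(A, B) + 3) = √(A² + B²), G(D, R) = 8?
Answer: -13345674/1991 + 2*√4505/5 ≈ -6676.2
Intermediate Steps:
a(A, B) = -3 + √(A² + B²)/5
l = -6700 (l = -134*50 = -6700)
(1/(-7249 + 5258) + l) + a(-134, G(-7, 12)) = (1/(-7249 + 5258) - 6700) + (-3 + √((-134)² + 8²)/5) = (1/(-1991) - 6700) + (-3 + √(17956 + 64)/5) = (-1/1991 - 6700) + (-3 + √18020/5) = -13339701/1991 + (-3 + (2*√4505)/5) = -13339701/1991 + (-3 + 2*√4505/5) = -13345674/1991 + 2*√4505/5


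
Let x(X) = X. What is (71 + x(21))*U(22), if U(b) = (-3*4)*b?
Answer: -24288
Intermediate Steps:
U(b) = -12*b
(71 + x(21))*U(22) = (71 + 21)*(-12*22) = 92*(-264) = -24288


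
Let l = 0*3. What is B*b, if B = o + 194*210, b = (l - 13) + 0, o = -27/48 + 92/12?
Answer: -25426193/48 ≈ -5.2971e+5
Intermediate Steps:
l = 0
o = 341/48 (o = -27*1/48 + 92*(1/12) = -9/16 + 23/3 = 341/48 ≈ 7.1042)
b = -13 (b = (0 - 13) + 0 = -13 + 0 = -13)
B = 1955861/48 (B = 341/48 + 194*210 = 341/48 + 40740 = 1955861/48 ≈ 40747.)
B*b = (1955861/48)*(-13) = -25426193/48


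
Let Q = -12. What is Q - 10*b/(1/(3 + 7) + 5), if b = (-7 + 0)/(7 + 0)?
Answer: -512/51 ≈ -10.039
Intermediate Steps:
b = -1 (b = -7/7 = -7*⅐ = -1)
Q - 10*b/(1/(3 + 7) + 5) = -12 - (-10)/(1/(3 + 7) + 5) = -12 - (-10)/(1/10 + 5) = -12 - (-10)/(⅒ + 5) = -12 - (-10)/51/10 = -12 - (-10)*10/51 = -12 - 10*(-10/51) = -12 + 100/51 = -512/51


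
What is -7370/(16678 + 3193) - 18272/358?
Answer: -182860686/3556909 ≈ -51.410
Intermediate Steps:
-7370/(16678 + 3193) - 18272/358 = -7370/19871 - 18272*1/358 = -7370*1/19871 - 9136/179 = -7370/19871 - 9136/179 = -182860686/3556909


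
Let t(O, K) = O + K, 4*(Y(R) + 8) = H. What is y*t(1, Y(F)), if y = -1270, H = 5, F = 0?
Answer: 14605/2 ≈ 7302.5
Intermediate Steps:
Y(R) = -27/4 (Y(R) = -8 + (¼)*5 = -8 + 5/4 = -27/4)
t(O, K) = K + O
y*t(1, Y(F)) = -1270*(-27/4 + 1) = -1270*(-23/4) = 14605/2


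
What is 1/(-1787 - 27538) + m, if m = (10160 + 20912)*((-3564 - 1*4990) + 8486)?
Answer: -61960675201/29325 ≈ -2.1129e+6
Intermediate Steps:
m = -2112896 (m = 31072*((-3564 - 4990) + 8486) = 31072*(-8554 + 8486) = 31072*(-68) = -2112896)
1/(-1787 - 27538) + m = 1/(-1787 - 27538) - 2112896 = 1/(-29325) - 2112896 = -1/29325 - 2112896 = -61960675201/29325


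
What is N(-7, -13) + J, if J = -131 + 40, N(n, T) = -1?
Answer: -92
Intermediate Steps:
J = -91
N(-7, -13) + J = -1 - 91 = -92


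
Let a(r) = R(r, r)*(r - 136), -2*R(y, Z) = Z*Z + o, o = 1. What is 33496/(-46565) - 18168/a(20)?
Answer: -812521444/541504385 ≈ -1.5005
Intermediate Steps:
R(y, Z) = -½ - Z²/2 (R(y, Z) = -(Z*Z + 1)/2 = -(Z² + 1)/2 = -(1 + Z²)/2 = -½ - Z²/2)
a(r) = (-136 + r)*(-½ - r²/2) (a(r) = (-½ - r²/2)*(r - 136) = (-½ - r²/2)*(-136 + r) = (-136 + r)*(-½ - r²/2))
33496/(-46565) - 18168/a(20) = 33496/(-46565) - 18168*(-2/((1 + 20²)*(-136 + 20))) = 33496*(-1/46565) - 18168*1/(58*(1 + 400)) = -33496/46565 - 18168/((-½*401*(-116))) = -33496/46565 - 18168/23258 = -33496/46565 - 18168*1/23258 = -33496/46565 - 9084/11629 = -812521444/541504385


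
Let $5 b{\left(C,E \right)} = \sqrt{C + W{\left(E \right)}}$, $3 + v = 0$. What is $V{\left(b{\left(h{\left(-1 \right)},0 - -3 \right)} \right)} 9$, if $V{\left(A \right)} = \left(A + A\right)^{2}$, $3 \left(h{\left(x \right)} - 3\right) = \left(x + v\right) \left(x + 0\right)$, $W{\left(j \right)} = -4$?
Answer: $\frac{12}{25} \approx 0.48$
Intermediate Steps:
$v = -3$ ($v = -3 + 0 = -3$)
$h{\left(x \right)} = 3 + \frac{x \left(-3 + x\right)}{3}$ ($h{\left(x \right)} = 3 + \frac{\left(x - 3\right) \left(x + 0\right)}{3} = 3 + \frac{\left(-3 + x\right) x}{3} = 3 + \frac{x \left(-3 + x\right)}{3}$)
$b{\left(C,E \right)} = \frac{\sqrt{-4 + C}}{5}$ ($b{\left(C,E \right)} = \frac{\sqrt{C - 4}}{5} = \frac{\sqrt{-4 + C}}{5}$)
$V{\left(A \right)} = 4 A^{2}$ ($V{\left(A \right)} = \left(2 A\right)^{2} = 4 A^{2}$)
$V{\left(b{\left(h{\left(-1 \right)},0 - -3 \right)} \right)} 9 = 4 \left(\frac{\sqrt{-4 + \left(3 - -1 + \frac{\left(-1\right)^{2}}{3}\right)}}{5}\right)^{2} \cdot 9 = 4 \left(\frac{\sqrt{-4 + \left(3 + 1 + \frac{1}{3} \cdot 1\right)}}{5}\right)^{2} \cdot 9 = 4 \left(\frac{\sqrt{-4 + \left(3 + 1 + \frac{1}{3}\right)}}{5}\right)^{2} \cdot 9 = 4 \left(\frac{\sqrt{-4 + \frac{13}{3}}}{5}\right)^{2} \cdot 9 = 4 \left(\frac{1}{5 \sqrt{3}}\right)^{2} \cdot 9 = 4 \left(\frac{\frac{1}{3} \sqrt{3}}{5}\right)^{2} \cdot 9 = 4 \left(\frac{\sqrt{3}}{15}\right)^{2} \cdot 9 = 4 \cdot \frac{1}{75} \cdot 9 = \frac{4}{75} \cdot 9 = \frac{12}{25}$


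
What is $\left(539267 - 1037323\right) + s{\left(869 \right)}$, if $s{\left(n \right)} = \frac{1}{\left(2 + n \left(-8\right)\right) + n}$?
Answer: $- \frac{3028678537}{6081} \approx -4.9806 \cdot 10^{5}$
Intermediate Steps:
$s{\left(n \right)} = \frac{1}{2 - 7 n}$ ($s{\left(n \right)} = \frac{1}{\left(2 - 8 n\right) + n} = \frac{1}{2 - 7 n}$)
$\left(539267 - 1037323\right) + s{\left(869 \right)} = \left(539267 - 1037323\right) - \frac{1}{-2 + 7 \cdot 869} = \left(539267 - 1037323\right) - \frac{1}{-2 + 6083} = \left(539267 - 1037323\right) - \frac{1}{6081} = -498056 - \frac{1}{6081} = - \frac{3028678537}{6081}$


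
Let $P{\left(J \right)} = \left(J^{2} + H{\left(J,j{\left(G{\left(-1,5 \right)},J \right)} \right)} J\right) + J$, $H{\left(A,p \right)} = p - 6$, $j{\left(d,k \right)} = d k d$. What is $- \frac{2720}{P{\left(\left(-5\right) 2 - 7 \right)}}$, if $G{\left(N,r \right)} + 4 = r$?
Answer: $- \frac{160}{39} \approx -4.1026$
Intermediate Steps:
$G{\left(N,r \right)} = -4 + r$
$j{\left(d,k \right)} = k d^{2}$
$H{\left(A,p \right)} = -6 + p$
$P{\left(J \right)} = J + J^{2} + J \left(-6 + J\right)$ ($P{\left(J \right)} = \left(J^{2} + \left(-6 + J \left(-4 + 5\right)^{2}\right) J\right) + J = \left(J^{2} + \left(-6 + J 1^{2}\right) J\right) + J = \left(J^{2} + \left(-6 + J 1\right) J\right) + J = \left(J^{2} + \left(-6 + J\right) J\right) + J = \left(J^{2} + J \left(-6 + J\right)\right) + J = J + J^{2} + J \left(-6 + J\right)$)
$- \frac{2720}{P{\left(\left(-5\right) 2 - 7 \right)}} = - \frac{2720}{\left(\left(-5\right) 2 - 7\right) \left(-5 + 2 \left(\left(-5\right) 2 - 7\right)\right)} = - \frac{2720}{\left(-10 - 7\right) \left(-5 + 2 \left(-10 - 7\right)\right)} = - \frac{2720}{\left(-17\right) \left(-5 + 2 \left(-17\right)\right)} = - \frac{2720}{\left(-17\right) \left(-5 - 34\right)} = - \frac{2720}{\left(-17\right) \left(-39\right)} = - \frac{2720}{663} = \left(-2720\right) \frac{1}{663} = - \frac{160}{39}$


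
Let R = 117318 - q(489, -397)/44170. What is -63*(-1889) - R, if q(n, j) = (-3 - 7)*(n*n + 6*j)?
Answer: 7223574/4417 ≈ 1635.4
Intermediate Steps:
q(n, j) = -60*j - 10*n² (q(n, j) = -10*(n² + 6*j) = -60*j - 10*n²)
R = 518430345/4417 (R = 117318 - (-60*(-397) - 10*489²)/44170 = 117318 - (23820 - 10*239121)/44170 = 117318 - (23820 - 2391210)/44170 = 117318 - (-2367390)/44170 = 117318 - 1*(-236739/4417) = 117318 + 236739/4417 = 518430345/4417 ≈ 1.1737e+5)
-63*(-1889) - R = -63*(-1889) - 1*518430345/4417 = 119007 - 518430345/4417 = 7223574/4417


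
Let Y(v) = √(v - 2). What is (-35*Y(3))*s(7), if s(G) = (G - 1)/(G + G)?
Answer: -15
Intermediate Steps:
Y(v) = √(-2 + v)
s(G) = (-1 + G)/(2*G) (s(G) = (-1 + G)/((2*G)) = (-1 + G)*(1/(2*G)) = (-1 + G)/(2*G))
(-35*Y(3))*s(7) = (-35*√(-2 + 3))*((½)*(-1 + 7)/7) = (-35*√1)*((½)*(⅐)*6) = -35*1*(3/7) = -35*3/7 = -15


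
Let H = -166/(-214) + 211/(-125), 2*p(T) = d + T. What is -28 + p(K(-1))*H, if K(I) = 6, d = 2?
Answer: -423308/13375 ≈ -31.649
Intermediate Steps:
p(T) = 1 + T/2 (p(T) = (2 + T)/2 = 1 + T/2)
H = -12202/13375 (H = -166*(-1/214) + 211*(-1/125) = 83/107 - 211/125 = -12202/13375 ≈ -0.91230)
-28 + p(K(-1))*H = -28 + (1 + (½)*6)*(-12202/13375) = -28 + (1 + 3)*(-12202/13375) = -28 + 4*(-12202/13375) = -28 - 48808/13375 = -423308/13375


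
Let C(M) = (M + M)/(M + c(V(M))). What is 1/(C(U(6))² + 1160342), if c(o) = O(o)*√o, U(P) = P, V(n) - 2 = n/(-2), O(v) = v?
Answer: 794256619/921612237875906 - 432*I/460806118937953 ≈ 8.6181e-7 - 9.3749e-13*I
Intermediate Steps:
V(n) = 2 - n/2 (V(n) = 2 + n/(-2) = 2 + n*(-½) = 2 - n/2)
c(o) = o^(3/2) (c(o) = o*√o = o^(3/2))
C(M) = 2*M/(M + (2 - M/2)^(3/2)) (C(M) = (M + M)/(M + (2 - M/2)^(3/2)) = (2*M)/(M + (2 - M/2)^(3/2)) = 2*M/(M + (2 - M/2)^(3/2)))
1/(C(U(6))² + 1160342) = 1/((8*6/(4*6 + √2*(4 - 1*6)^(3/2)))² + 1160342) = 1/((8*6/(24 + √2*(4 - 6)^(3/2)))² + 1160342) = 1/((8*6/(24 + √2*(-2)^(3/2)))² + 1160342) = 1/((8*6/(24 + √2*(-2*I*√2)))² + 1160342) = 1/((8*6/(24 - 4*I))² + 1160342) = 1/((8*6*((24 + 4*I)/592))² + 1160342) = 1/((72/37 + 12*I/37)² + 1160342) = 1/(1160342 + (72/37 + 12*I/37)²)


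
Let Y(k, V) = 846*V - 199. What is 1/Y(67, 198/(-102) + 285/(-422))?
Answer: -3587/8653946 ≈ -0.00041449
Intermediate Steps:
Y(k, V) = -199 + 846*V
1/Y(67, 198/(-102) + 285/(-422)) = 1/(-199 + 846*(198/(-102) + 285/(-422))) = 1/(-199 + 846*(198*(-1/102) + 285*(-1/422))) = 1/(-199 + 846*(-33/17 - 285/422)) = 1/(-199 + 846*(-18771/7174)) = 1/(-199 - 7940133/3587) = 1/(-8653946/3587) = -3587/8653946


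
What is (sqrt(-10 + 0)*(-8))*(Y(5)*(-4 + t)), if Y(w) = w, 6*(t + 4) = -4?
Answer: 1040*I*sqrt(10)/3 ≈ 1096.3*I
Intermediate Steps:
t = -14/3 (t = -4 + (1/6)*(-4) = -4 - 2/3 = -14/3 ≈ -4.6667)
(sqrt(-10 + 0)*(-8))*(Y(5)*(-4 + t)) = (sqrt(-10 + 0)*(-8))*(5*(-4 - 14/3)) = (sqrt(-10)*(-8))*(5*(-26/3)) = ((I*sqrt(10))*(-8))*(-130/3) = -8*I*sqrt(10)*(-130/3) = 1040*I*sqrt(10)/3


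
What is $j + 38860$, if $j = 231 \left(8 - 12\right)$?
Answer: $37936$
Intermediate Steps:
$j = -924$ ($j = 231 \left(8 - 12\right) = 231 \left(-4\right) = -924$)
$j + 38860 = -924 + 38860 = 37936$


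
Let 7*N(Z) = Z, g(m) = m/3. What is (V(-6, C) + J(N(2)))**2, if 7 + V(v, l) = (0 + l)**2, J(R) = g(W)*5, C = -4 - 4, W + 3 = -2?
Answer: 21316/9 ≈ 2368.4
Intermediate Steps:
W = -5 (W = -3 - 2 = -5)
g(m) = m/3 (g(m) = m*(1/3) = m/3)
C = -8
N(Z) = Z/7
J(R) = -25/3 (J(R) = ((1/3)*(-5))*5 = -5/3*5 = -25/3)
V(v, l) = -7 + l**2 (V(v, l) = -7 + (0 + l)**2 = -7 + l**2)
(V(-6, C) + J(N(2)))**2 = ((-7 + (-8)**2) - 25/3)**2 = ((-7 + 64) - 25/3)**2 = (57 - 25/3)**2 = (146/3)**2 = 21316/9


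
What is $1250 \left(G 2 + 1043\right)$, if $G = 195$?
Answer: $1791250$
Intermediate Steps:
$1250 \left(G 2 + 1043\right) = 1250 \left(195 \cdot 2 + 1043\right) = 1250 \left(390 + 1043\right) = 1250 \cdot 1433 = 1791250$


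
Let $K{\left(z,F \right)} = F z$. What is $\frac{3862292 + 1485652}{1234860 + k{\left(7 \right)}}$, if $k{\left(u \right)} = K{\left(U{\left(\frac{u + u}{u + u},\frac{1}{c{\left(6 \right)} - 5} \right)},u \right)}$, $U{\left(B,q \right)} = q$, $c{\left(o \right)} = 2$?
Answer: $\frac{16043832}{3704573} \approx 4.3308$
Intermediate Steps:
$k{\left(u \right)} = - \frac{u}{3}$ ($k{\left(u \right)} = \frac{u}{2 - 5} = \frac{u}{-3} = u \left(- \frac{1}{3}\right) = - \frac{u}{3}$)
$\frac{3862292 + 1485652}{1234860 + k{\left(7 \right)}} = \frac{3862292 + 1485652}{1234860 - \frac{7}{3}} = \frac{5347944}{1234860 - \frac{7}{3}} = \frac{5347944}{\frac{3704573}{3}} = 5347944 \cdot \frac{3}{3704573} = \frac{16043832}{3704573}$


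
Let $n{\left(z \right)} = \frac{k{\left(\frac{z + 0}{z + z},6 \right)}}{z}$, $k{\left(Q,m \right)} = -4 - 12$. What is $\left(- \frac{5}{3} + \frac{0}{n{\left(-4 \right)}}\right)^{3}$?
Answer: $- \frac{125}{27} \approx -4.6296$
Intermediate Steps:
$k{\left(Q,m \right)} = -16$ ($k{\left(Q,m \right)} = -4 - 12 = -16$)
$n{\left(z \right)} = - \frac{16}{z}$
$\left(- \frac{5}{3} + \frac{0}{n{\left(-4 \right)}}\right)^{3} = \left(- \frac{5}{3} + \frac{0}{\left(-16\right) \frac{1}{-4}}\right)^{3} = \left(\left(-5\right) \frac{1}{3} + \frac{0}{\left(-16\right) \left(- \frac{1}{4}\right)}\right)^{3} = \left(- \frac{5}{3} + \frac{0}{4}\right)^{3} = \left(- \frac{5}{3} + 0 \cdot \frac{1}{4}\right)^{3} = \left(- \frac{5}{3} + 0\right)^{3} = \left(- \frac{5}{3}\right)^{3} = - \frac{125}{27}$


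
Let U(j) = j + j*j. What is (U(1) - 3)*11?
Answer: -11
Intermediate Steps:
U(j) = j + j**2
(U(1) - 3)*11 = (1*(1 + 1) - 3)*11 = (1*2 - 3)*11 = (2 - 3)*11 = -1*11 = -11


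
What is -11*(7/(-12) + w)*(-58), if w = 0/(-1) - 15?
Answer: -59653/6 ≈ -9942.2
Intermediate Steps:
w = -15 (w = 0*(-1) - 15 = 0 - 15 = -15)
-11*(7/(-12) + w)*(-58) = -11*(7/(-12) - 15)*(-58) = -11*(7*(-1/12) - 15)*(-58) = -11*(-7/12 - 15)*(-58) = -11*(-187/12)*(-58) = (2057/12)*(-58) = -59653/6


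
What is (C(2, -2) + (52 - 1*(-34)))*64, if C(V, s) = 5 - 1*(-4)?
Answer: 6080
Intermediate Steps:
C(V, s) = 9 (C(V, s) = 5 + 4 = 9)
(C(2, -2) + (52 - 1*(-34)))*64 = (9 + (52 - 1*(-34)))*64 = (9 + (52 + 34))*64 = (9 + 86)*64 = 95*64 = 6080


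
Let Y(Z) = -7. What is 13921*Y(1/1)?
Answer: -97447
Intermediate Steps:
13921*Y(1/1) = 13921*(-7) = -97447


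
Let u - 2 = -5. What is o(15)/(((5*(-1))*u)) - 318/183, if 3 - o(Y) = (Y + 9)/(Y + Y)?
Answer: -7279/4575 ≈ -1.5910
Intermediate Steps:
u = -3 (u = 2 - 5 = -3)
o(Y) = 3 - (9 + Y)/(2*Y) (o(Y) = 3 - (Y + 9)/(Y + Y) = 3 - (9 + Y)/(2*Y))
o(15)/(((5*(-1))*u)) - 318/183 = ((1/2)*(-9 + 5*15)/15)/(((5*(-1))*(-3))) - 318/183 = ((1/2)*(1/15)*(-9 + 75))/((-5*(-3))) - 318*1/183 = ((1/2)*(1/15)*66)/15 - 106/61 = (11/5)*(1/15) - 106/61 = 11/75 - 106/61 = -7279/4575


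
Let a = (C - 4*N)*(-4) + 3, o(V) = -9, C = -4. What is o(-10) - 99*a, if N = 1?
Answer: -3474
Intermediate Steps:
a = 35 (a = (-4 - 4*1)*(-4) + 3 = (-4 - 4)*(-4) + 3 = -8*(-4) + 3 = 32 + 3 = 35)
o(-10) - 99*a = -9 - 99*35 = -9 - 3465 = -3474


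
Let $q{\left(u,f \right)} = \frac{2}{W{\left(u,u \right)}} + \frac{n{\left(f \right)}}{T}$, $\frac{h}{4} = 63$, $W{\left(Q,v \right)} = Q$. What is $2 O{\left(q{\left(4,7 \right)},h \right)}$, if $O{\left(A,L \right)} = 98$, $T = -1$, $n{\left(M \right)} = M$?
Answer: $196$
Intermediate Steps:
$h = 252$ ($h = 4 \cdot 63 = 252$)
$q{\left(u,f \right)} = - f + \frac{2}{u}$ ($q{\left(u,f \right)} = \frac{2}{u} + \frac{f}{-1} = \frac{2}{u} + f \left(-1\right) = \frac{2}{u} - f = - f + \frac{2}{u}$)
$2 O{\left(q{\left(4,7 \right)},h \right)} = 2 \cdot 98 = 196$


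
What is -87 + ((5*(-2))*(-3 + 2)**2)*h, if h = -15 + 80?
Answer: -737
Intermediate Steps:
h = 65
-87 + ((5*(-2))*(-3 + 2)**2)*h = -87 + ((5*(-2))*(-3 + 2)**2)*65 = -87 - 10*(-1)**2*65 = -87 - 10*1*65 = -87 - 10*65 = -87 - 650 = -737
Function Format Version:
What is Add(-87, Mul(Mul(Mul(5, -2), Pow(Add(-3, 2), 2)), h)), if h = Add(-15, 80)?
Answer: -737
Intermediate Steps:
h = 65
Add(-87, Mul(Mul(Mul(5, -2), Pow(Add(-3, 2), 2)), h)) = Add(-87, Mul(Mul(Mul(5, -2), Pow(Add(-3, 2), 2)), 65)) = Add(-87, Mul(Mul(-10, Pow(-1, 2)), 65)) = Add(-87, Mul(Mul(-10, 1), 65)) = Add(-87, Mul(-10, 65)) = Add(-87, -650) = -737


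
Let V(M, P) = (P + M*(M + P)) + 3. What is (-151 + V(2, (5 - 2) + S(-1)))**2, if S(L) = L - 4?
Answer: 22500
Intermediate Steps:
S(L) = -4 + L
V(M, P) = 3 + P + M*(M + P)
(-151 + V(2, (5 - 2) + S(-1)))**2 = (-151 + (3 + ((5 - 2) + (-4 - 1)) + 2**2 + 2*((5 - 2) + (-4 - 1))))**2 = (-151 + (3 + (3 - 5) + 4 + 2*(3 - 5)))**2 = (-151 + (3 - 2 + 4 + 2*(-2)))**2 = (-151 + (3 - 2 + 4 - 4))**2 = (-151 + 1)**2 = (-150)**2 = 22500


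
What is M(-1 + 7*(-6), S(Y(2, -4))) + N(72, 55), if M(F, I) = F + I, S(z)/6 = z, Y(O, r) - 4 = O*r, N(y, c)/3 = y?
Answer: 149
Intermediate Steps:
N(y, c) = 3*y
Y(O, r) = 4 + O*r
S(z) = 6*z
M(-1 + 7*(-6), S(Y(2, -4))) + N(72, 55) = ((-1 + 7*(-6)) + 6*(4 + 2*(-4))) + 3*72 = ((-1 - 42) + 6*(4 - 8)) + 216 = (-43 + 6*(-4)) + 216 = (-43 - 24) + 216 = -67 + 216 = 149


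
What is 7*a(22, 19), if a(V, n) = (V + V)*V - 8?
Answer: 6720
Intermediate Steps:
a(V, n) = -8 + 2*V² (a(V, n) = (2*V)*V - 8 = 2*V² - 8 = -8 + 2*V²)
7*a(22, 19) = 7*(-8 + 2*22²) = 7*(-8 + 2*484) = 7*(-8 + 968) = 7*960 = 6720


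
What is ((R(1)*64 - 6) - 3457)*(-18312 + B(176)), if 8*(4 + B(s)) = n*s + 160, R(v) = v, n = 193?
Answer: 47755950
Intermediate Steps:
B(s) = 16 + 193*s/8 (B(s) = -4 + (193*s + 160)/8 = -4 + (160 + 193*s)/8 = -4 + (20 + 193*s/8) = 16 + 193*s/8)
((R(1)*64 - 6) - 3457)*(-18312 + B(176)) = ((1*64 - 6) - 3457)*(-18312 + (16 + (193/8)*176)) = ((64 - 6) - 3457)*(-18312 + (16 + 4246)) = (58 - 3457)*(-18312 + 4262) = -3399*(-14050) = 47755950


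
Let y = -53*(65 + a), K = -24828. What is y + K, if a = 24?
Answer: -29545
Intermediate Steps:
y = -4717 (y = -53*(65 + 24) = -53*89 = -4717)
y + K = -4717 - 24828 = -29545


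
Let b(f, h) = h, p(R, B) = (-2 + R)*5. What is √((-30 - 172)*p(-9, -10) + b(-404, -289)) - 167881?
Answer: -167881 + √10821 ≈ -1.6778e+5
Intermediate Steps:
p(R, B) = -10 + 5*R
√((-30 - 172)*p(-9, -10) + b(-404, -289)) - 167881 = √((-30 - 172)*(-10 + 5*(-9)) - 289) - 167881 = √(-202*(-10 - 45) - 289) - 167881 = √(-202*(-55) - 289) - 167881 = √(11110 - 289) - 167881 = √10821 - 167881 = -167881 + √10821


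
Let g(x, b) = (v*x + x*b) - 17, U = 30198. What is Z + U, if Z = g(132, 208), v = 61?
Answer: 65689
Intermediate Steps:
g(x, b) = -17 + 61*x + b*x (g(x, b) = (61*x + x*b) - 17 = (61*x + b*x) - 17 = -17 + 61*x + b*x)
Z = 35491 (Z = -17 + 61*132 + 208*132 = -17 + 8052 + 27456 = 35491)
Z + U = 35491 + 30198 = 65689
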